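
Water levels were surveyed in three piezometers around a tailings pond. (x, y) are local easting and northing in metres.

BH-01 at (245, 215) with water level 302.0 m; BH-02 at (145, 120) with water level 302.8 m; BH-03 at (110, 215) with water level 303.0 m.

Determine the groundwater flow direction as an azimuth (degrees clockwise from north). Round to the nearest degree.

085°

Taking BH-01 as reference: BH-02−BH-01 = (-100, -95, +0.8); BH-03−BH-01 = (-135, 0, +1.0).
Determinant of the coordinate differences = (-100)·0 − (-135)·(-95) = -12825.
∂h/∂x = [(+0.8)·0 − (+1.0)·(-95)] / -12825 = -0.007407
∂h/∂y = [(-100)·(+1.0) − (-135)·(+0.8)] / -12825 = -0.0006238
Flow direction (−∇h) has components (+0.007407 E, +0.0006238 N).
Azimuth = atan2(E, N) = atan2(+0.007407, +0.0006238) = 85.2° ≈ 085°.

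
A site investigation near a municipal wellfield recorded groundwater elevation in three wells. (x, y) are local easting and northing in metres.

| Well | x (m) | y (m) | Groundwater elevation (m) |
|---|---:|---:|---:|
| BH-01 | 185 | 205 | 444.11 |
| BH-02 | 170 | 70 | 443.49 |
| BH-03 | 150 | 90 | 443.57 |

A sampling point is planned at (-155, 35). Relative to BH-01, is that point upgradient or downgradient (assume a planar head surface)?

downgradient

Taking BH-01 as reference: BH-02−BH-01 = (-15, -135, -0.62); BH-03−BH-01 = (-35, -115, -0.54).
Solve a·Δx + b·Δy = Δh: det = (-15)·(-115) − (-35)·(-135) = -3000.
∂h/∂x = [(-0.62)·(-115) − (-0.54)·(-135)] / -3000 = +0.0005333
∂h/∂y = [(-15)·(-0.54) − (-35)·(-0.62)] / -3000 = +0.004533
Head at (-155, 35) = 444.11 + (+0.0005333)·(-340) + (+0.004533)·(-170) = 443.16 m.
That is lower than the 444.11 m at BH-01, so the point is downgradient.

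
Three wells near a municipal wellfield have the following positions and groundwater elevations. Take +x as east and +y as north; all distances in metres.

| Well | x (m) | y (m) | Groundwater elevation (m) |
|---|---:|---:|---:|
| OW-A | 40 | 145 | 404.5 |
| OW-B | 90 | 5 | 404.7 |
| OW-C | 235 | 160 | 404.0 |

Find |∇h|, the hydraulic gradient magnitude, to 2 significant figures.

With h = a·x + b·y + c and OW-A as origin, the differences give:
  50·a + (-140)·b = +0.2
  195·a + 15·b = -0.5
Eliminate b (×15 and ×(-140), subtract): 28050·a = -67.00 → a = ∂h/∂x = -0.002389
Back-substitute: b = ∂h/∂y = -0.002282.
|∇h| = √(-0.002389² + -0.002282²) = 0.003304

0.0033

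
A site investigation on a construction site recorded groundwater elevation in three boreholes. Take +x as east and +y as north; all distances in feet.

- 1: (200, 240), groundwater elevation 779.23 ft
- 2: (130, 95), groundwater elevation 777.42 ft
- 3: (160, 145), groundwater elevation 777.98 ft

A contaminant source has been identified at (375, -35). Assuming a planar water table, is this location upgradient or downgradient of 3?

downgradient

With h = a·x + b·y + c and 1 as origin, the differences give:
  (-70)·a + (-145)·b = -1.81
  (-40)·a + (-95)·b = -1.25
Eliminate b (×(-95) and ×(-145), subtract): 850·a = -9.300 → a = ∂h/∂x = -0.01094
Back-substitute: b = ∂h/∂y = +0.01776.
Head at (375, -35) = 779.23 + (-0.01094)·(175) + (+0.01776)·(-275) = 772.43 ft.
That is lower than the 777.98 ft at 3, so the point is downgradient.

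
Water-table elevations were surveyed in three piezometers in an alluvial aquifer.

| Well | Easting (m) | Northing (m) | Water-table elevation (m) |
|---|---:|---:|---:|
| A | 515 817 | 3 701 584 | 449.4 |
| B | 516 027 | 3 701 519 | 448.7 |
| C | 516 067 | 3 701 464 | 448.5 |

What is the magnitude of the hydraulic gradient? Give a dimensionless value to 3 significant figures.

0.00325

Three-point gradient (reference A): Δ to B = (210, -65, -0.7), Δ to C = (250, -120, -0.9).
∂h/∂x = -0.002849, ∂h/∂y = +0.001564 (det = -8950).
|∇h| = √(-0.002849² + 0.001564²) = 0.00325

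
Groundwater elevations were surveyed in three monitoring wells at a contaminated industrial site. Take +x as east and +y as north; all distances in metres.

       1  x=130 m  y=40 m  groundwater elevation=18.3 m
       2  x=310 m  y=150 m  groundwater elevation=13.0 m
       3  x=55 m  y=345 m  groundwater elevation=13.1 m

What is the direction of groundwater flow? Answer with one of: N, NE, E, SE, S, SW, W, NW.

NE

With h = a·x + b·y + c and 1 as origin, the differences give:
  180·a + 110·b = -5.3
  (-75)·a + 305·b = -5.2
Eliminate b (×305 and ×110, subtract): 63150·a = -1044.50 → a = ∂h/∂x = -0.01654
Back-substitute: b = ∂h/∂y = -0.02112.
Flow = −∇h = (+0.01654 east, +0.02112 north), which points northeast.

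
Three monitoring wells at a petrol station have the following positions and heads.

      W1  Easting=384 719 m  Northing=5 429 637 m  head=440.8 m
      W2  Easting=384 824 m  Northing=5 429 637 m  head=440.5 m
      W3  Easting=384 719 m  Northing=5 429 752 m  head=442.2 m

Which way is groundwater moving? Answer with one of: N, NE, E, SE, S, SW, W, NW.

S

∂h/∂x = (440.5 − 440.8) / (384824 − 384719) = -0.002857
∂h/∂y = (442.2 − 440.8) / (5429752 − 5429637) = +0.01217
Flow = −∇h = (+0.002857 east, -0.01217 north), which points south.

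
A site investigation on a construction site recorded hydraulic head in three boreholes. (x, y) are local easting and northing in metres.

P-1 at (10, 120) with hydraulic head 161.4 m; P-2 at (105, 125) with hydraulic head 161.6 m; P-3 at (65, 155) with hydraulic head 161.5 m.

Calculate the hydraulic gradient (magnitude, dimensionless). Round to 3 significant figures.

Taking P-1 as reference: P-2−P-1 = (95, 5, +0.2); P-3−P-1 = (55, 35, +0.1).
Solve a·Δx + b·Δy = Δh: det = 95·35 − 55·5 = 3050.
∂h/∂x = [(+0.2)·35 − (+0.1)·5] / 3050 = +0.002131
∂h/∂y = [95·(+0.1) − 55·(+0.2)] / 3050 = -0.0004918
|∇h| = √(0.002131² + -0.0004918²) = 0.002187

0.00219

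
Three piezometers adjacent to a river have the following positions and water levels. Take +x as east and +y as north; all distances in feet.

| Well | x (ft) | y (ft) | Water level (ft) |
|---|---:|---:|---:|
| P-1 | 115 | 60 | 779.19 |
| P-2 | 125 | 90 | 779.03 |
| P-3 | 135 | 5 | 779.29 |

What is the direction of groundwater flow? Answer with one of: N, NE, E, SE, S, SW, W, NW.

NE

Taking P-1 as reference: P-2−P-1 = (10, 30, -0.16); P-3−P-1 = (20, -55, +0.10).
Solve a·Δx + b·Δy = Δh: det = 10·(-55) − 20·30 = -1150.
∂h/∂x = [(-0.16)·(-55) − (+0.10)·30] / -1150 = -0.005043
∂h/∂y = [10·(+0.10) − 20·(-0.16)] / -1150 = -0.003652
Flow = −∇h = (+0.005043 east, +0.003652 north), which points northeast.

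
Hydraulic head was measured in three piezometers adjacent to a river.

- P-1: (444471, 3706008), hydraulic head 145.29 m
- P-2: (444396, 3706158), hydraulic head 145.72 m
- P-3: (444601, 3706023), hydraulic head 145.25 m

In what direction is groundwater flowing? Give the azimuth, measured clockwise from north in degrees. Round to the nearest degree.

Differences from P-1: to P-2 (Δx, Δy, Δh) = (-75, 150, +0.43); to P-3 = (130, 15, -0.04).
Solve a·Δx + b·Δy = Δh: det = (-75)·15 − 130·150 = -20625.
∂h/∂x = [(+0.43)·15 − (-0.04)·150] / -20625 = -0.0006036
∂h/∂y = [(-75)·(-0.04) − 130·(+0.43)] / -20625 = +0.002565
Flow direction (−∇h) has components (+0.0006036 E, -0.002565 N).
Azimuth = atan2(E, N) = atan2(+0.0006036, -0.002565) = 166.8° ≈ 167°.

167°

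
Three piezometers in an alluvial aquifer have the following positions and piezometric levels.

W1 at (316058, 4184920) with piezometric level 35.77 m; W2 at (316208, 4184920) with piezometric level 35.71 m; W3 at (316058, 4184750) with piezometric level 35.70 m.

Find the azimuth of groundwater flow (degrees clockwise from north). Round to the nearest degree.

∂h/∂x = (35.71 − 35.77) / (316208 − 316058) = -0.0004000
∂h/∂y = (35.70 − 35.77) / (4184750 − 4184920) = +0.0004118
Flow direction (−∇h) has components (+0.0004000 E, -0.0004118 N).
Azimuth = atan2(E, N) = atan2(+0.0004000, -0.0004118) = 135.8° ≈ 136°.

136°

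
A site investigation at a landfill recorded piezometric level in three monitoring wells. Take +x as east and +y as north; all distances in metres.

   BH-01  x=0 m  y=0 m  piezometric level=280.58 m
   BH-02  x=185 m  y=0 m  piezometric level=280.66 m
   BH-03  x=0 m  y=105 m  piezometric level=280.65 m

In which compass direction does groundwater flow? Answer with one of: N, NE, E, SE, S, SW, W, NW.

SW

∂h/∂x = (280.66 − 280.58) / (185 − 0) = +0.0004324
∂h/∂y = (280.65 − 280.58) / (105 − 0) = +0.0006667
Flow = −∇h = (-0.0004324 east, -0.0006667 north), which points southwest.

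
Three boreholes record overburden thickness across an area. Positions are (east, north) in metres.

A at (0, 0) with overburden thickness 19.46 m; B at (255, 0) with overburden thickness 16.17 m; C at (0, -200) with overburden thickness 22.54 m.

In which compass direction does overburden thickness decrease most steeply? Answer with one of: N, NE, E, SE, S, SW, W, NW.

∂d/∂x = (16.17 − 19.46) / (255 − 0) = -0.01290
∂d/∂y = (22.54 − 19.46) / (-200 − 0) = -0.01540
Steepest decrease is along −∇f = (+0.01290 E, +0.01540 N) → northeast.

NE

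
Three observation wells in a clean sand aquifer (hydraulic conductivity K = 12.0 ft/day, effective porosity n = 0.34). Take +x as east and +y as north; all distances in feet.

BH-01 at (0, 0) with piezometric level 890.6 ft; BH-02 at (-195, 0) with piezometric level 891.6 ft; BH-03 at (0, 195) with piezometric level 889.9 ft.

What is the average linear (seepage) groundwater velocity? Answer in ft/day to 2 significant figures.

0.22 ft/day

∂h/∂x = (891.6 − 890.6) / (-195 − 0) = -0.005128
∂h/∂y = (889.9 − 890.6) / (195 − 0) = -0.003590
|∇h| = √(-0.005128² + -0.003590²) = 0.00626
Seepage velocity v = K·i/n = 12.0 × 0.00626 / 0.34 = 0.2209 ft/day.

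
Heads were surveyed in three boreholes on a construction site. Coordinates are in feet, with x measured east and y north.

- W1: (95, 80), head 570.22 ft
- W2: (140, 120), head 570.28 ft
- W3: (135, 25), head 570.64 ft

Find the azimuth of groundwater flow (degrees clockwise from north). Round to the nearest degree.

309°

Taking W1 as reference: W2−W1 = (45, 40, +0.06); W3−W1 = (40, -55, +0.42).
Determinant of the coordinate differences = 45·(-55) − 40·40 = -4075.
∂h/∂x = [(+0.06)·(-55) − (+0.42)·40] / -4075 = +0.004933
∂h/∂y = [45·(+0.42) − 40·(+0.06)] / -4075 = -0.004049
Flow direction (−∇h) has components (-0.004933 E, +0.004049 N).
Azimuth = atan2(E, N) = atan2(-0.004933, +0.004049) = 309.4° ≈ 309°.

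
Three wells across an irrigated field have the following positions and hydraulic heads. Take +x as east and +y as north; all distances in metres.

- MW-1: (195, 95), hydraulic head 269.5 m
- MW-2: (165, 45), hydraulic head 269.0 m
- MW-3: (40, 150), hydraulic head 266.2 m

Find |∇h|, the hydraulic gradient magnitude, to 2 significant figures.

0.021

Differences from MW-1: to MW-2 (Δx, Δy, Δh) = (-30, -50, -0.5); to MW-3 = (-155, 55, -3.3).
Determinant of the coordinate differences = (-30)·55 − (-155)·(-50) = -9400.
∂h/∂x = [(-0.5)·55 − (-3.3)·(-50)] / -9400 = +0.02048
∂h/∂y = [(-30)·(-3.3) − (-155)·(-0.5)] / -9400 = -0.002287
|∇h| = √(0.02048² + -0.002287²) = 0.02061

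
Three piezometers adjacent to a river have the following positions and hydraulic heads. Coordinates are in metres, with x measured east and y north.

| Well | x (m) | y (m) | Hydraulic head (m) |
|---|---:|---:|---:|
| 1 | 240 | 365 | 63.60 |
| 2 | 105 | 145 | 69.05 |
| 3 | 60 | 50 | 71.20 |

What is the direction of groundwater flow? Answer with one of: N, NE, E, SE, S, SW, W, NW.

NE

Differences from 1: to 2 (Δx, Δy, Δh) = (-135, -220, +5.45); to 3 = (-180, -315, +7.60).
Solve a·Δx + b·Δy = Δh: det = (-135)·(-315) − (-180)·(-220) = 2925.
∂h/∂x = [(+5.45)·(-315) − (+7.60)·(-220)] / 2925 = -0.01530
∂h/∂y = [(-135)·(+7.60) − (-180)·(+5.45)] / 2925 = -0.01538
Flow = −∇h = (+0.01530 east, +0.01538 north), which points northeast.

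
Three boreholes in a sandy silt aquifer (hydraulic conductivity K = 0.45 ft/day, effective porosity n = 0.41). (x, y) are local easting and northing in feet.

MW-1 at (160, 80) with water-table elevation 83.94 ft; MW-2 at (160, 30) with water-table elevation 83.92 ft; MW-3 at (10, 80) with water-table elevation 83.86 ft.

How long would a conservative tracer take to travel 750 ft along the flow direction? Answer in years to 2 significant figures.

Differences from MW-1: to MW-2 (Δx, Δy, Δh) = (0, -50, -0.02); to MW-3 = (-150, 0, -0.08).
Solve a·Δx + b·Δy = Δh: det = 0·0 − (-150)·(-50) = -7500.
∂h/∂x = [(-0.02)·0 − (-0.08)·(-50)] / -7500 = +0.0005333
∂h/∂y = [0·(-0.08) − (-150)·(-0.02)] / -7500 = +0.0004000
|∇h| = √(0.0005333² + 0.0004000²) = 0.0006666
Seepage velocity v = K·i/n = 0.45 × 0.0006666 / 0.41 = 0.0007316 ft/day.
t = 750 / 0.0007316 = 1.025e+06 days = 2.81e+03 years.

2800 years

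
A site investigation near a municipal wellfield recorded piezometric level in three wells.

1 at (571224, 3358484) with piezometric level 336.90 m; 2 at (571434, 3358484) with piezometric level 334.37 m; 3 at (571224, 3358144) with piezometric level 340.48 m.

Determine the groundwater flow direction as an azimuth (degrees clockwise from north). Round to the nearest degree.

∂h/∂x = (334.37 − 336.90) / (571434 − 571224) = -0.01205
∂h/∂y = (340.48 − 336.90) / (3358144 − 3358484) = -0.01053
Flow direction (−∇h) has components (+0.01205 E, +0.01053 N).
Azimuth = atan2(E, N) = atan2(+0.01205, +0.01053) = 48.8° ≈ 049°.

049°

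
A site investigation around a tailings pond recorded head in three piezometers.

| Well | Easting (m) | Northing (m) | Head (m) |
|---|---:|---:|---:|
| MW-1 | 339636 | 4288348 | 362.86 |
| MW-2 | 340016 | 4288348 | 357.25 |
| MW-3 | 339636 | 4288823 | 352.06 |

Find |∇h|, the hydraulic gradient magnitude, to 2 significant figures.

0.027

∂h/∂x = (357.25 − 362.86) / (340016 − 339636) = -0.01476
∂h/∂y = (352.06 − 362.86) / (4288823 − 4288348) = -0.02274
|∇h| = √(-0.01476² + -0.02274²) = 0.02711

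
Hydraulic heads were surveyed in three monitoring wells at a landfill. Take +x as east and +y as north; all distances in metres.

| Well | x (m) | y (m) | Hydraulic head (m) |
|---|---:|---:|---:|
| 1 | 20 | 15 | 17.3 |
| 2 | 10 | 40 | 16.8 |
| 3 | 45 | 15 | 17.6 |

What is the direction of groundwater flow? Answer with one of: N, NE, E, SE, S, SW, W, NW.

Taking 1 as reference: 2−1 = (-10, 25, -0.5); 3−1 = (25, 0, +0.3).
Solve a·Δx + b·Δy = Δh: det = (-10)·0 − 25·25 = -625.
∂h/∂x = [(-0.5)·0 − (+0.3)·25] / -625 = +0.01200
∂h/∂y = [(-10)·(+0.3) − 25·(-0.5)] / -625 = -0.01520
Flow = −∇h = (-0.01200 east, +0.01520 north), which points northwest.

NW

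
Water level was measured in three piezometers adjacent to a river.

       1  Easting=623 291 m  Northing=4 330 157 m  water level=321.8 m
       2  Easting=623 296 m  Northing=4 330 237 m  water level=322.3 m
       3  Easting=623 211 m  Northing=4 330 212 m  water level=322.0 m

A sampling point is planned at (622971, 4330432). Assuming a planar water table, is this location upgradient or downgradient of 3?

With h = a·x + b·y + c and 1 as origin, the differences give:
  5·a + 80·b = +0.5
  (-80)·a + 55·b = +0.2
Eliminate b (×55 and ×80, subtract): 6675·a = 11.50 → a = ∂h/∂x = +0.001723
Back-substitute: b = ∂h/∂y = +0.006142.
Head at (622971, 4330432) = 321.8 + (+0.001723)·(-320) + (+0.006142)·(275) = 322.94 m.
That is higher than the 322.0 m at 3, so the point is upgradient.

upgradient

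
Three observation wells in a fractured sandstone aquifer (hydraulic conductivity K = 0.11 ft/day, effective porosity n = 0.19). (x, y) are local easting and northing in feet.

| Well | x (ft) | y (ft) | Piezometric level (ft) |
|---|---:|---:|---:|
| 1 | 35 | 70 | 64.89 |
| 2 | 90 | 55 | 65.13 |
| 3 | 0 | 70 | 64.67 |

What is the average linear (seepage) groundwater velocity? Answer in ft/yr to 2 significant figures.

2.0 ft/yr

With h = a·x + b·y + c and 1 as origin, the differences give:
  55·a + (-15)·b = +0.24
  (-35)·a + 0·b = -0.22
Eliminate b (×0 and ×(-15), subtract): -525·a = -3.300 → a = ∂h/∂x = +0.006286
Back-substitute: b = ∂h/∂y = +0.007048.
|∇h| = √(0.006286² + 0.007048²) = 0.009444
Seepage velocity v = K·i/n = 0.11 × 0.009444 / 0.19 = 0.005468 ft/day = 1.997 ft/yr.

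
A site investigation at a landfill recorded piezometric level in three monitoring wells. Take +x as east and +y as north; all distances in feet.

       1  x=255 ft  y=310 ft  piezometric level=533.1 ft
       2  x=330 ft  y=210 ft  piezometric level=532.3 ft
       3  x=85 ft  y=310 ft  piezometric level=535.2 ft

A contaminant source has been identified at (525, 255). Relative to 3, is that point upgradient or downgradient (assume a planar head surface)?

Taking 1 as reference: 2−1 = (75, -100, -0.8); 3−1 = (-170, 0, +2.1).
Determinant of the coordinate differences = 75·0 − (-170)·(-100) = -17000.
∂h/∂x = [(-0.8)·0 − (+2.1)·(-100)] / -17000 = -0.01235
∂h/∂y = [75·(+2.1) − (-170)·(-0.8)] / -17000 = -0.001265
Head at (525, 255) = 533.1 + (-0.01235)·(270) + (-0.001265)·(-55) = 529.83 ft.
That is lower than the 535.2 ft at 3, so the point is downgradient.

downgradient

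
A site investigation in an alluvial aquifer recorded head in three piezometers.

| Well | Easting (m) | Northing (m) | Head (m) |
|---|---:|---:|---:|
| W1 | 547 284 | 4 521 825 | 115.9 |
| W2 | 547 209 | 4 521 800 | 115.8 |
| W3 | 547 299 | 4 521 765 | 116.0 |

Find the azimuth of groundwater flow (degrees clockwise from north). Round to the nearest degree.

Differences from W1: to W2 (Δx, Δy, Δh) = (-75, -25, -0.1); to W3 = (15, -60, +0.1).
Determinant of the coordinate differences = (-75)·(-60) − 15·(-25) = 4875.
∂h/∂x = [(-0.1)·(-60) − (+0.1)·(-25)] / 4875 = +0.001744
∂h/∂y = [(-75)·(+0.1) − 15·(-0.1)] / 4875 = -0.001231
Flow direction (−∇h) has components (-0.001744 E, +0.001231 N).
Azimuth = atan2(E, N) = atan2(-0.001744, +0.001231) = 305.2° ≈ 305°.

305°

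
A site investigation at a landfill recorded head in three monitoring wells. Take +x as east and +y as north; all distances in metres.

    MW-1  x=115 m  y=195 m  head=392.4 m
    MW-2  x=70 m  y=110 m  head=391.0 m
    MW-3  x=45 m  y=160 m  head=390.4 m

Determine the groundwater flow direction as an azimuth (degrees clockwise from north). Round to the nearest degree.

Taking MW-1 as reference: MW-2−MW-1 = (-45, -85, -1.4); MW-3−MW-1 = (-70, -35, -2.0).
Solve a·Δx + b·Δy = Δh: det = (-45)·(-35) − (-70)·(-85) = -4375.
∂h/∂x = [(-1.4)·(-35) − (-2.0)·(-85)] / -4375 = +0.02766
∂h/∂y = [(-45)·(-2.0) − (-70)·(-1.4)] / -4375 = +0.001829
Flow direction (−∇h) has components (-0.02766 E, -0.001829 N).
Azimuth = atan2(E, N) = atan2(-0.02766, -0.001829) = 266.2° ≈ 266°.

266°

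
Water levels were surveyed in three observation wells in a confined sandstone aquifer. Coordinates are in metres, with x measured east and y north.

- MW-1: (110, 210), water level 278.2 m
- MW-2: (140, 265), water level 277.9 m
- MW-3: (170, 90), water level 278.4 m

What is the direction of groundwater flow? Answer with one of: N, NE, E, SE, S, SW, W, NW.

With h = a·x + b·y + c and MW-1 as origin, the differences give:
  30·a + 55·b = -0.3
  60·a + (-120)·b = +0.2
Eliminate b (×(-120) and ×55, subtract): -6900·a = 25.00 → a = ∂h/∂x = -0.003623
Back-substitute: b = ∂h/∂y = -0.003478.
Flow = −∇h = (+0.003623 east, +0.003478 north), which points northeast.

NE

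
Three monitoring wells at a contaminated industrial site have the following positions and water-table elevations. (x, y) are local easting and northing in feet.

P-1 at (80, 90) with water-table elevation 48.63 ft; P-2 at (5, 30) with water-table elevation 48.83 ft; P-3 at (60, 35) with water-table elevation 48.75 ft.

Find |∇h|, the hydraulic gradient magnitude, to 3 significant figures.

Taking P-1 as reference: P-2−P-1 = (-75, -60, +0.20); P-3−P-1 = (-20, -55, +0.12).
Determinant of the coordinate differences = (-75)·(-55) − (-20)·(-60) = 2925.
∂h/∂x = [(+0.20)·(-55) − (+0.12)·(-60)] / 2925 = -0.001299
∂h/∂y = [(-75)·(+0.12) − (-20)·(+0.20)] / 2925 = -0.001709
|∇h| = √(-0.001299² + -0.001709²) = 0.002147

0.00215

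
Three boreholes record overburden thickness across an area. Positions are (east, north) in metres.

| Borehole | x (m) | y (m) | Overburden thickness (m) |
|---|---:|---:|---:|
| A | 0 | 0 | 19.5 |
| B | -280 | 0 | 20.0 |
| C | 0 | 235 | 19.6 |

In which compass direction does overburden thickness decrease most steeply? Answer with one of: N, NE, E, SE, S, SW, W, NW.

∂d/∂x = (20.0 − 19.5) / (-280 − 0) = -0.001786
∂d/∂y = (19.6 − 19.5) / (235 − 0) = +0.0004255
Steepest decrease is along −∇f = (+0.001786 E, -0.0004255 N) → east.

E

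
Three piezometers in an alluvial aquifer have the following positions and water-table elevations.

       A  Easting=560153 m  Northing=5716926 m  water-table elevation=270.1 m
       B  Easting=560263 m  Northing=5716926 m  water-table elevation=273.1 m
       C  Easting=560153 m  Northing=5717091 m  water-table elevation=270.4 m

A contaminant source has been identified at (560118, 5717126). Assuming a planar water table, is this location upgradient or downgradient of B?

downgradient

∂h/∂x = (273.1 − 270.1) / (560263 − 560153) = +0.02727
∂h/∂y = (270.4 − 270.1) / (5717091 − 5716926) = +0.001818
Head at (560118, 5717126) = 270.1 + (+0.02727)·(-35) + (+0.001818)·(200) = 269.51 m.
That is lower than the 273.1 m at B, so the point is downgradient.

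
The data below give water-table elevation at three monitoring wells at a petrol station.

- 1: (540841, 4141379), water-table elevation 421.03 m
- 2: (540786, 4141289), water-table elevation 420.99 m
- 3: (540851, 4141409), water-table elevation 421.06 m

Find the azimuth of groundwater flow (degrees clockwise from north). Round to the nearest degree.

130°

Differences from 1: to 2 (Δx, Δy, Δh) = (-55, -90, -0.04); to 3 = (10, 30, +0.03).
Solve a·Δx + b·Δy = Δh: det = (-55)·30 − 10·(-90) = -750.
∂h/∂x = [(-0.04)·30 − (+0.03)·(-90)] / -750 = -0.002000
∂h/∂y = [(-55)·(+0.03) − 10·(-0.04)] / -750 = +0.001667
Flow direction (−∇h) has components (+0.002000 E, -0.001667 N).
Azimuth = atan2(E, N) = atan2(+0.002000, -0.001667) = 129.8° ≈ 130°.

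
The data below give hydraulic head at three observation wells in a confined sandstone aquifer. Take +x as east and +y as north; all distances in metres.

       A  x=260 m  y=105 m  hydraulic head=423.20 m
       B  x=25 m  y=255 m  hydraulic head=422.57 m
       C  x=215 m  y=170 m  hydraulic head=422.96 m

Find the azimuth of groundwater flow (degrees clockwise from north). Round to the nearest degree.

350°

Taking A as reference: B−A = (-235, 150, -0.63); C−A = (-45, 65, -0.24).
Solve a·Δx + b·Δy = Δh: det = (-235)·65 − (-45)·150 = -8525.
∂h/∂x = [(-0.63)·65 − (-0.24)·150] / -8525 = +0.0005806
∂h/∂y = [(-235)·(-0.24) − (-45)·(-0.63)] / -8525 = -0.003290
Flow direction (−∇h) has components (-0.0005806 E, +0.003290 N).
Azimuth = atan2(E, N) = atan2(-0.0005806, +0.003290) = 350.0° ≈ 350°.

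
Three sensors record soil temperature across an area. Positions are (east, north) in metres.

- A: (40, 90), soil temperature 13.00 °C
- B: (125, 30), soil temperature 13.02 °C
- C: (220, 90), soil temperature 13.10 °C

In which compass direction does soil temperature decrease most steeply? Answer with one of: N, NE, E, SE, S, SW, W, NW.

SW

With T = a·x + b·y + c and A as origin, the differences give:
  85·a + (-60)·b = +0.02
  180·a + 0·b = +0.10
Eliminate b (×0 and ×(-60), subtract): 10800·a = 6.000 → a = ∂T/∂x = +0.0005556
Back-substitute: b = ∂T/∂y = +0.0004537.
Steepest decrease is along −∇f = (-0.0005556 E, -0.0004537 N) → southwest.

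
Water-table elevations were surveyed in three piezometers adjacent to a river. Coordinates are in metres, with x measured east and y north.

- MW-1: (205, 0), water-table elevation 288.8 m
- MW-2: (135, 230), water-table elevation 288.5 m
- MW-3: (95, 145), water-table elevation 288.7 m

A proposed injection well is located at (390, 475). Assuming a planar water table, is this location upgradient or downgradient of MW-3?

Differences from MW-1: to MW-2 (Δx, Δy, Δh) = (-70, 230, -0.3); to MW-3 = (-110, 145, -0.1).
Determinant of the coordinate differences = (-70)·145 − (-110)·230 = 15150.
∂h/∂x = [(-0.3)·145 − (-0.1)·230] / 15150 = -0.001353
∂h/∂y = [(-70)·(-0.1) − (-110)·(-0.3)] / 15150 = -0.001716
Head at (390, 475) = 288.8 + (-0.001353)·(185) + (-0.001716)·(475) = 287.73 m.
That is lower than the 288.7 m at MW-3, so the point is downgradient.

downgradient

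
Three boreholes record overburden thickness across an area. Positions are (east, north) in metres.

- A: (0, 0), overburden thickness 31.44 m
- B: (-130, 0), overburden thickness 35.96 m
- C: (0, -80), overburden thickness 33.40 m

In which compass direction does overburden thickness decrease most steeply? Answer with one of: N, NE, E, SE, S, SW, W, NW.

∂d/∂x = (35.96 − 31.44) / (-130 − 0) = -0.03477
∂d/∂y = (33.40 − 31.44) / (-80 − 0) = -0.02450
Steepest decrease is along −∇f = (+0.03477 E, +0.02450 N) → northeast.

NE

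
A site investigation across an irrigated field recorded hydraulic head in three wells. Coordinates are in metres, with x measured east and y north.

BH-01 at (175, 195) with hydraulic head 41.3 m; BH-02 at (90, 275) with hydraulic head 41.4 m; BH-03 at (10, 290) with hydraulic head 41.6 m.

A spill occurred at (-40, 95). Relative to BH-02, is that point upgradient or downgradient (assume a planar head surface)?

upgradient

Differences from BH-01: to BH-02 (Δx, Δy, Δh) = (-85, 80, +0.1); to BH-03 = (-165, 95, +0.3).
Solve a·Δx + b·Δy = Δh: det = (-85)·95 − (-165)·80 = 5125.
∂h/∂x = [(+0.1)·95 − (+0.3)·80] / 5125 = -0.002829
∂h/∂y = [(-85)·(+0.3) − (-165)·(+0.1)] / 5125 = -0.001756
Head at (-40, 95) = 41.3 + (-0.002829)·(-215) + (-0.001756)·(-100) = 42.08 m.
That is higher than the 41.4 m at BH-02, so the point is upgradient.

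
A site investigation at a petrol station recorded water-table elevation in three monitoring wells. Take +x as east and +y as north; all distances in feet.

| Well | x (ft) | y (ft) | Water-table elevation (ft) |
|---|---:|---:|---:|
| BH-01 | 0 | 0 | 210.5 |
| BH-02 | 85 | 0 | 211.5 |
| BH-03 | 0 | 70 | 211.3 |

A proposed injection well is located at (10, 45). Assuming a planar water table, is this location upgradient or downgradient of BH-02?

downgradient

∂h/∂x = (211.5 − 210.5) / (85 − 0) = +0.01176
∂h/∂y = (211.3 − 210.5) / (70 − 0) = +0.01143
Head at (10, 45) = 210.5 + (+0.01176)·(10) + (+0.01143)·(45) = 211.13 ft.
That is lower than the 211.5 ft at BH-02, so the point is downgradient.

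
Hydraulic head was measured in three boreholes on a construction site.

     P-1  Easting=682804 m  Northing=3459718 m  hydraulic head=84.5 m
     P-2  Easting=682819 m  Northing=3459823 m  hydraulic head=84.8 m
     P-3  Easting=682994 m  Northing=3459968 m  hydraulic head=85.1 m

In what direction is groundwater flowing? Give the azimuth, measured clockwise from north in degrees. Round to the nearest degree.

Three-point gradient (reference P-1): Δ to P-2 = (15, 105, +0.3), Δ to P-3 = (190, 250, +0.6).
∂h/∂x = -0.0007407, ∂h/∂y = +0.002963 (det = -16200).
Flow direction (−∇h) has components (+0.0007407 E, -0.002963 N).
Azimuth = atan2(E, N) = atan2(+0.0007407, -0.002963) = 166.0° ≈ 166°.

166°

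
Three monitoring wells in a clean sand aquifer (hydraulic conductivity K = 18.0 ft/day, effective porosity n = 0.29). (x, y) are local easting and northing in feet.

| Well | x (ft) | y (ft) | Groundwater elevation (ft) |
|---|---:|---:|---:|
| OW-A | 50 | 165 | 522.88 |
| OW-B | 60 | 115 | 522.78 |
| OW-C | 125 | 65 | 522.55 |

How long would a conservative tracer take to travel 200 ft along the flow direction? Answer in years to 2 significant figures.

With h = a·x + b·y + c and OW-A as origin, the differences give:
  10·a + (-50)·b = -0.10
  75·a + (-100)·b = -0.33
Eliminate b (×(-100) and ×(-50), subtract): 2750·a = -6.500 → a = ∂h/∂x = -0.002364
Back-substitute: b = ∂h/∂y = +0.001527.
|∇h| = √(-0.002364² + 0.001527²) = 0.002814
Seepage velocity v = K·i/n = 18.0 × 0.002814 / 0.29 = 0.1747 ft/day.
t = 200 / 0.1747 = 1145 days = 3.13 years.

3.1 years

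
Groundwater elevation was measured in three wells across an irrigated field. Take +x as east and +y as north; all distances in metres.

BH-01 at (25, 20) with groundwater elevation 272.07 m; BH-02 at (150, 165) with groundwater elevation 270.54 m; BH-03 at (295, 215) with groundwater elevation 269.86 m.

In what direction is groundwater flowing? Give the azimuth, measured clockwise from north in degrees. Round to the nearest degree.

Differences from BH-01: to BH-02 (Δx, Δy, Δh) = (125, 145, -1.53); to BH-03 = (270, 195, -2.21).
Determinant of the coordinate differences = 125·195 − 270·145 = -14775.
∂h/∂x = [(-1.53)·195 − (-2.21)·145] / -14775 = -0.001496
∂h/∂y = [125·(-2.21) − 270·(-1.53)] / -14775 = -0.009262
Flow direction (−∇h) has components (+0.001496 E, +0.009262 N).
Azimuth = atan2(E, N) = atan2(+0.001496, +0.009262) = 9.2° ≈ 009°.

009°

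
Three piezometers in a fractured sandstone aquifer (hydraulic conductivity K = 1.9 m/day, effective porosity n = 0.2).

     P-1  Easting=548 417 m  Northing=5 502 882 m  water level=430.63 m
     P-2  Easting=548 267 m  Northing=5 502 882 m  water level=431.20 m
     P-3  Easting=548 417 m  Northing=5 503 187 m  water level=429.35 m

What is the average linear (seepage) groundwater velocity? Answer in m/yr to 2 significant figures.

∂h/∂x = (431.20 − 430.63) / (548267 − 548417) = -0.003800
∂h/∂y = (429.35 − 430.63) / (5503187 − 5502882) = -0.004197
|∇h| = √(-0.003800² + -0.004197²) = 0.005662
Seepage velocity v = K·i/n = 1.9 × 0.005662 / 0.2 = 0.05379 m/day = 19.65 m/yr.

20 m/yr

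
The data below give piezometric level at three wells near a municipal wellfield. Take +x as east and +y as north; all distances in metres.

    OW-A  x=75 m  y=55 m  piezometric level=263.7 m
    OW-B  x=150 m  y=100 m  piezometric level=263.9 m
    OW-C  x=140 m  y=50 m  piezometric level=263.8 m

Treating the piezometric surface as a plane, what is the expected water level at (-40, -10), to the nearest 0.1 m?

263.4 m

Three-point gradient (reference OW-A): Δ to OW-B = (75, 45, +0.2), Δ to OW-C = (65, -5, +0.1).
∂h/∂x = +0.001667, ∂h/∂y = +0.001667 (det = -3300).
h(-40, -10) = 263.7 + (+0.001667)·(-115) + (+0.001667)·(-65) = 263.7 -0.192 -0.108 = 263.400 m.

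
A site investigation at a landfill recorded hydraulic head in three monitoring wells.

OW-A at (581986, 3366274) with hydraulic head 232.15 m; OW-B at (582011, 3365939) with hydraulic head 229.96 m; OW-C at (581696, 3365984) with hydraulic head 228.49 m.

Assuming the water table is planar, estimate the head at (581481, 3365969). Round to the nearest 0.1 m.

Differences from OW-A: to OW-B (Δx, Δy, Δh) = (25, -335, -2.19); to OW-C = (-290, -290, -3.66).
Determinant of the coordinate differences = 25·(-290) − (-290)·(-335) = -104400.
∂h/∂x = [(-2.19)·(-290) − (-3.66)·(-335)] / -104400 = +0.005661
∂h/∂y = [25·(-3.66) − (-290)·(-2.19)] / -104400 = +0.006960
h(581481, 3365969) = 232.15 + (+0.005661)·(-505) + (+0.006960)·(-305) = 232.15 -2.859 -2.123 = 227.169 m.

227.2 m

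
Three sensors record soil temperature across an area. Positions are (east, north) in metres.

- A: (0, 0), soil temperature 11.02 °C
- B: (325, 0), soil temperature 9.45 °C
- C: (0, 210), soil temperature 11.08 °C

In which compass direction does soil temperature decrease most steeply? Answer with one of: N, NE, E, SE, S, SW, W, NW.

E

∂T/∂x = (9.45 − 11.02) / (325 − 0) = -0.004831
∂T/∂y = (11.08 − 11.02) / (210 − 0) = +0.0002857
Steepest decrease is along −∇f = (+0.004831 E, -0.0002857 N) → east.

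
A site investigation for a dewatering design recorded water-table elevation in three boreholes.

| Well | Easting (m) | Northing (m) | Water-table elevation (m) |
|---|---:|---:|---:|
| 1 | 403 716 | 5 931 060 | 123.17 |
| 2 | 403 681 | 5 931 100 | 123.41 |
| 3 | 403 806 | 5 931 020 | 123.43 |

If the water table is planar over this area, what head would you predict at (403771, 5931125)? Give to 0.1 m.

With h = a·x + b·y + c and 1 as origin, the differences give:
  (-35)·a + 40·b = +0.24
  90·a + (-40)·b = +0.26
Eliminate b (×(-40) and ×40, subtract): -2200·a = -20.000 → a = ∂h/∂x = +0.009091
Back-substitute: b = ∂h/∂y = +0.01395.
h(403771, 5931125) = 123.17 + (+0.009091)·(55) + (+0.01395)·(65) = 123.17 +0.500 +0.907 = 124.577 m.

124.6 m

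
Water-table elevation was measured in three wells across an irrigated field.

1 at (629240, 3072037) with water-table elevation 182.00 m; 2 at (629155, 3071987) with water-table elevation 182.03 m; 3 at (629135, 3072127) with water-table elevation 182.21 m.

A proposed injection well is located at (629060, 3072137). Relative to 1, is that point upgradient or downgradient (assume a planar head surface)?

Differences from 1: to 2 (Δx, Δy, Δh) = (-85, -50, +0.03); to 3 = (-105, 90, +0.21).
Solve a·Δx + b·Δy = Δh: det = (-85)·90 − (-105)·(-50) = -12900.
∂h/∂x = [(+0.03)·90 − (+0.21)·(-50)] / -12900 = -0.001023
∂h/∂y = [(-85)·(+0.21) − (-105)·(+0.03)] / -12900 = +0.001140
Head at (629060, 3072137) = 182.00 + (-0.001023)·(-180) + (+0.001140)·(100) = 182.30 m.
That is higher than the 182.00 m at 1, so the point is upgradient.

upgradient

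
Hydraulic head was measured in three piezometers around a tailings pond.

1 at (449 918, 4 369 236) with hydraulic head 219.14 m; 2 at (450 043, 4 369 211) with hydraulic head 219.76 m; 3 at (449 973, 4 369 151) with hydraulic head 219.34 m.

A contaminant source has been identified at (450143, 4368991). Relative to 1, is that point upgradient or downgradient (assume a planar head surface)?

Taking 1 as reference: 2−1 = (125, -25, +0.62); 3−1 = (55, -85, +0.20).
Determinant of the coordinate differences = 125·(-85) − 55·(-25) = -9250.
∂h/∂x = [(+0.62)·(-85) − (+0.20)·(-25)] / -9250 = +0.005157
∂h/∂y = [125·(+0.20) − 55·(+0.62)] / -9250 = +0.0009838
Head at (450143, 4368991) = 219.14 + (+0.005157)·(225) + (+0.0009838)·(-245) = 220.06 m.
That is higher than the 219.14 m at 1, so the point is upgradient.

upgradient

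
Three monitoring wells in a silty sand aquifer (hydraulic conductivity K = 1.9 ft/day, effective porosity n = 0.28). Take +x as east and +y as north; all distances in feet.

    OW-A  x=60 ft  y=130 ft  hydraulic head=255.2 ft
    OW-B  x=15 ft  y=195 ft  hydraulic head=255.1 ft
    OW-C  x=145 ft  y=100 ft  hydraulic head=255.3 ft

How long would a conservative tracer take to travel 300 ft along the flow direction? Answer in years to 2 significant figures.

With h = a·x + b·y + c and OW-A as origin, the differences give:
  (-45)·a + 65·b = -0.1
  85·a + (-30)·b = +0.1
Eliminate b (×(-30) and ×65, subtract): -4175·a = -3.50 → a = ∂h/∂x = +0.0008383
Back-substitute: b = ∂h/∂y = -0.0009581.
|∇h| = √(0.0008383² + -0.0009581²) = 0.001273
Seepage velocity v = K·i/n = 1.9 × 0.001273 / 0.28 = 0.008638 ft/day.
t = 300 / 0.008638 = 3.473e+04 days = 95.1 years.

95 years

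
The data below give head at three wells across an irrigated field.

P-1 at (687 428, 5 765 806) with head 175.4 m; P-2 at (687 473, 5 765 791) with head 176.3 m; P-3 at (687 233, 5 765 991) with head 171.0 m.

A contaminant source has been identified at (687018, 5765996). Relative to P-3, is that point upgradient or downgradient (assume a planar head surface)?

downgradient

Three-point gradient (reference P-1): Δ to P-2 = (45, -15, +0.9), Δ to P-3 = (-195, 185, -4.4).
∂h/∂x = +0.01861, ∂h/∂y = -0.004167 (det = 5400).
Head at (687018, 5765996) = 175.4 + (+0.01861)·(-410) + (-0.004167)·(190) = 166.98 m.
That is lower than the 171.0 m at P-3, so the point is downgradient.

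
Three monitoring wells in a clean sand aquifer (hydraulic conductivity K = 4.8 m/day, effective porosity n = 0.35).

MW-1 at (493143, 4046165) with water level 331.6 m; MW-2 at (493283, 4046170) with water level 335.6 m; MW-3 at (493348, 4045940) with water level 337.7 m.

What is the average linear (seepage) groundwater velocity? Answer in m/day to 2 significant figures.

0.39 m/day

Taking MW-1 as reference: MW-2−MW-1 = (140, 5, +4.0); MW-3−MW-1 = (205, -225, +6.1).
Solve a·Δx + b·Δy = Δh: det = 140·(-225) − 205·5 = -32525.
∂h/∂x = [(+4.0)·(-225) − (+6.1)·5] / -32525 = +0.02861
∂h/∂y = [140·(+6.1) − 205·(+4.0)] / -32525 = -0.001045
|∇h| = √(0.02861² + -0.001045²) = 0.02863
Seepage velocity v = K·i/n = 4.8 × 0.02863 / 0.35 = 0.3926 m/day.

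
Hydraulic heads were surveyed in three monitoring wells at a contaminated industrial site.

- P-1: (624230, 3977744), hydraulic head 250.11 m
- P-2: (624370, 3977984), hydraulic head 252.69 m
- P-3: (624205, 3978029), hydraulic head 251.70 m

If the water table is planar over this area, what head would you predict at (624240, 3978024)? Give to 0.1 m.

251.9 m

Taking P-1 as reference: P-2−P-1 = (140, 240, +2.58); P-3−P-1 = (-25, 285, +1.59).
Determinant of the coordinate differences = 140·285 − (-25)·240 = 45900.
∂h/∂x = [(+2.58)·285 − (+1.59)·240] / 45900 = +0.007706
∂h/∂y = [140·(+1.59) − (-25)·(+2.58)] / 45900 = +0.006255
h(624240, 3978024) = 250.11 + (+0.007706)·(10) + (+0.006255)·(280) = 250.11 +0.077 +1.751 = 251.938 m.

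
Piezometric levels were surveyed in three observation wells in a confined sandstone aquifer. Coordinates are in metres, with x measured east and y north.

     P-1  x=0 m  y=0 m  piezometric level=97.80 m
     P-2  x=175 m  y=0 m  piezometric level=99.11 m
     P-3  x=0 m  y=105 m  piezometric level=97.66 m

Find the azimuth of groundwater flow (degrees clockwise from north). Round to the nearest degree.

∂h/∂x = (99.11 − 97.80) / (175 − 0) = +0.007486
∂h/∂y = (97.66 − 97.80) / (105 − 0) = -0.001333
Flow direction (−∇h) has components (-0.007486 E, +0.001333 N).
Azimuth = atan2(E, N) = atan2(-0.007486, +0.001333) = 280.1° ≈ 280°.

280°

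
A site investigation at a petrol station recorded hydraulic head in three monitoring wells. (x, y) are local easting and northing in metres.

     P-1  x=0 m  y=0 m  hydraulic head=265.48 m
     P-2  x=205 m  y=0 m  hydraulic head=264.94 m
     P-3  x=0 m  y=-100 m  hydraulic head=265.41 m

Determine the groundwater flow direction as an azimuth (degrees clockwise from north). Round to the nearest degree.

105°

∂h/∂x = (264.94 − 265.48) / (205 − 0) = -0.002634
∂h/∂y = (265.41 − 265.48) / (-100 − 0) = +0.0007000
Flow direction (−∇h) has components (+0.002634 E, -0.0007000 N).
Azimuth = atan2(E, N) = atan2(+0.002634, -0.0007000) = 104.9° ≈ 105°.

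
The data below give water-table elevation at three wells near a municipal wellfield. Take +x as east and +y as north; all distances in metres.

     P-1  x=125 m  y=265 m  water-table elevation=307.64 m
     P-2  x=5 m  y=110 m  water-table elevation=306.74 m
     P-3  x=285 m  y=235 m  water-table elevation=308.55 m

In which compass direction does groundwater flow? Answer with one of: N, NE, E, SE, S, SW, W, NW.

W

With h = a·x + b·y + c and P-1 as origin, the differences give:
  (-120)·a + (-155)·b = -0.90
  160·a + (-30)·b = +0.91
Eliminate b (×(-30) and ×(-155), subtract): 28400·a = 168.050 → a = ∂h/∂x = +0.005917
Back-substitute: b = ∂h/∂y = +0.001225.
Flow = −∇h = (-0.005917 east, -0.001225 north), which points west.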